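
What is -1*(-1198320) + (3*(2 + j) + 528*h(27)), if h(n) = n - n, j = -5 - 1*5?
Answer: 1198296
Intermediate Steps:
j = -10 (j = -5 - 5 = -10)
h(n) = 0
-1*(-1198320) + (3*(2 + j) + 528*h(27)) = -1*(-1198320) + (3*(2 - 10) + 528*0) = 1198320 + (3*(-8) + 0) = 1198320 + (-24 + 0) = 1198320 - 24 = 1198296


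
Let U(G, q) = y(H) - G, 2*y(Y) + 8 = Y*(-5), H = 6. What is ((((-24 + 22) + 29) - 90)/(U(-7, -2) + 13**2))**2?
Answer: 3969/24649 ≈ 0.16102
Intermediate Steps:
y(Y) = -4 - 5*Y/2 (y(Y) = -4 + (Y*(-5))/2 = -4 + (-5*Y)/2 = -4 - 5*Y/2)
U(G, q) = -19 - G (U(G, q) = (-4 - 5/2*6) - G = (-4 - 15) - G = -19 - G)
((((-24 + 22) + 29) - 90)/(U(-7, -2) + 13**2))**2 = ((((-24 + 22) + 29) - 90)/((-19 - 1*(-7)) + 13**2))**2 = (((-2 + 29) - 90)/((-19 + 7) + 169))**2 = ((27 - 90)/(-12 + 169))**2 = (-63/157)**2 = 3969/24649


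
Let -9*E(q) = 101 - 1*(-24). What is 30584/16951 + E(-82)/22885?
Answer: 54757519/30359241 ≈ 1.8037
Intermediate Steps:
E(q) = -125/9 (E(q) = -(101 - 1*(-24))/9 = -(101 + 24)/9 = -⅑*125 = -125/9)
30584/16951 + E(-82)/22885 = 30584/16951 - 125/9/22885 = 30584*(1/16951) - 125/9*1/22885 = 30584/16951 - 25/41193 = 54757519/30359241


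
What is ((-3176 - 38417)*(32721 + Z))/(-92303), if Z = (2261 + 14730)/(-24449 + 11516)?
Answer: 17600647857286/1193754699 ≈ 14744.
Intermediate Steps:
Z = -16991/12933 (Z = 16991/(-12933) = 16991*(-1/12933) = -16991/12933 ≈ -1.3138)
((-3176 - 38417)*(32721 + Z))/(-92303) = ((-3176 - 38417)*(32721 - 16991/12933))/(-92303) = -41593*423163702/12933*(-1/92303) = -17600647857286/12933*(-1/92303) = 17600647857286/1193754699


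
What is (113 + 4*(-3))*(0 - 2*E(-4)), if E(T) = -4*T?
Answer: -3232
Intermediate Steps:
(113 + 4*(-3))*(0 - 2*E(-4)) = (113 + 4*(-3))*(0 - (-8)*(-4)) = (113 - 12)*(0 - 2*16) = 101*(0 - 32) = 101*(-32) = -3232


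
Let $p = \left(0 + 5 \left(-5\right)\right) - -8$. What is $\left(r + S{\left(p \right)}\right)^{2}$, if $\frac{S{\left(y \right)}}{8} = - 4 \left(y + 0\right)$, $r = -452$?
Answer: $8464$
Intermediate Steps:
$p = -17$ ($p = \left(0 - 25\right) + 8 = -25 + 8 = -17$)
$S{\left(y \right)} = - 32 y$ ($S{\left(y \right)} = 8 \left(- 4 \left(y + 0\right)\right) = 8 \left(- 4 y\right) = - 32 y$)
$\left(r + S{\left(p \right)}\right)^{2} = \left(-452 - -544\right)^{2} = \left(-452 + 544\right)^{2} = 92^{2} = 8464$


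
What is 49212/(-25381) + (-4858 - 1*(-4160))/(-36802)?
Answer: -896692043/467035781 ≈ -1.9200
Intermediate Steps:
49212/(-25381) + (-4858 - 1*(-4160))/(-36802) = 49212*(-1/25381) + (-4858 + 4160)*(-1/36802) = -49212/25381 - 698*(-1/36802) = -49212/25381 + 349/18401 = -896692043/467035781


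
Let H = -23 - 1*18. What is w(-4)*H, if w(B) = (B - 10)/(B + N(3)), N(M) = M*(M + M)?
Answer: 41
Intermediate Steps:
N(M) = 2*M² (N(M) = M*(2*M) = 2*M²)
w(B) = (-10 + B)/(18 + B) (w(B) = (B - 10)/(B + 2*3²) = (-10 + B)/(B + 2*9) = (-10 + B)/(B + 18) = (-10 + B)/(18 + B))
H = -41 (H = -23 - 18 = -41)
w(-4)*H = ((-10 - 4)/(18 - 4))*(-41) = (-14/14)*(-41) = ((1/14)*(-14))*(-41) = -1*(-41) = 41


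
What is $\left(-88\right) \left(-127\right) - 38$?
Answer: $11138$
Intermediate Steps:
$\left(-88\right) \left(-127\right) - 38 = 11176 - 38 = 11138$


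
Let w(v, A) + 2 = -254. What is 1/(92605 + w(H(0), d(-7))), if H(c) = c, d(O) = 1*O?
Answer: 1/92349 ≈ 1.0828e-5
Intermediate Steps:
d(O) = O
w(v, A) = -256 (w(v, A) = -2 - 254 = -256)
1/(92605 + w(H(0), d(-7))) = 1/(92605 - 256) = 1/92349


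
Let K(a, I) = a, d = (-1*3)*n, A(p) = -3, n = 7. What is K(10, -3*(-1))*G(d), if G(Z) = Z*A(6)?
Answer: 630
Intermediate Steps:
d = -21 (d = -1*3*7 = -3*7 = -21)
G(Z) = -3*Z (G(Z) = Z*(-3) = -3*Z)
K(10, -3*(-1))*G(d) = 10*(-3*(-21)) = 10*63 = 630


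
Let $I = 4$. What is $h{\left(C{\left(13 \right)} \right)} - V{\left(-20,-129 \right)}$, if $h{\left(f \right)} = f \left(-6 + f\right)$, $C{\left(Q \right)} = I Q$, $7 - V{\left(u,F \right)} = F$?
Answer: $2256$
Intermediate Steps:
$V{\left(u,F \right)} = 7 - F$
$C{\left(Q \right)} = 4 Q$
$h{\left(C{\left(13 \right)} \right)} - V{\left(-20,-129 \right)} = 4 \cdot 13 \left(-6 + 4 \cdot 13\right) - \left(7 - -129\right) = 52 \left(-6 + 52\right) - \left(7 + 129\right) = 52 \cdot 46 - 136 = 2392 - 136 = 2256$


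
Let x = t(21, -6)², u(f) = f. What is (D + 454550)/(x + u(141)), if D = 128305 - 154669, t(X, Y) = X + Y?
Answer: 214093/183 ≈ 1169.9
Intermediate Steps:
x = 225 (x = (21 - 6)² = 15² = 225)
D = -26364
(D + 454550)/(x + u(141)) = (-26364 + 454550)/(225 + 141) = 428186/366 = 428186*(1/366) = 214093/183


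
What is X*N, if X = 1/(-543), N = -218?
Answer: 218/543 ≈ 0.40147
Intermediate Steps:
X = -1/543 ≈ -0.0018416
X*N = -1/543*(-218) = 218/543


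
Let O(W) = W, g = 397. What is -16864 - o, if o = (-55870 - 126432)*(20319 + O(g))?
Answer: 3776551368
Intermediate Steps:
o = -3776568232 (o = (-55870 - 126432)*(20319 + 397) = -182302*20716 = -3776568232)
-16864 - o = -16864 - 1*(-3776568232) = -16864 + 3776568232 = 3776551368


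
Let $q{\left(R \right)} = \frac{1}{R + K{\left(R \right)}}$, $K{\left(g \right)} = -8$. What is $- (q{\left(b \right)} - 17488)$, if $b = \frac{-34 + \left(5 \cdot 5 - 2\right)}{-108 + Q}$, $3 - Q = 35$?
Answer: $\frac{19394332}{1109} \approx 17488.0$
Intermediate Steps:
$Q = -32$ ($Q = 3 - 35 = -32$)
$b = \frac{11}{140}$ ($b = \frac{-34 + \left(5 \cdot 5 - 2\right)}{-108 - 32} = \frac{-34 + \left(25 - 2\right)}{-140} = \left(-34 + 23\right) \left(- \frac{1}{140}\right) = \left(-11\right) \left(- \frac{1}{140}\right) = \frac{11}{140} \approx 0.078571$)
$q{\left(R \right)} = \frac{1}{-8 + R}$ ($q{\left(R \right)} = \frac{1}{R - 8} = \frac{1}{-8 + R}$)
$- (q{\left(b \right)} - 17488) = - (\frac{1}{-8 + \frac{11}{140}} - 17488) = - (\frac{1}{- \frac{1109}{140}} - 17488) = - (- \frac{140}{1109} - 17488) = \left(-1\right) \left(- \frac{19394332}{1109}\right) = \frac{19394332}{1109}$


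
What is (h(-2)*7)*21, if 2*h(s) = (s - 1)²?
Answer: 1323/2 ≈ 661.50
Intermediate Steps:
h(s) = (-1 + s)²/2 (h(s) = (s - 1)²/2 = (-1 + s)²/2)
(h(-2)*7)*21 = (((-1 - 2)²/2)*7)*21 = (((½)*(-3)²)*7)*21 = (((½)*9)*7)*21 = ((9/2)*7)*21 = (63/2)*21 = 1323/2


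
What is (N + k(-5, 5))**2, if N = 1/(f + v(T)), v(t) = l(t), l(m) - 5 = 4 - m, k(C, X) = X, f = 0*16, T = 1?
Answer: 1681/64 ≈ 26.266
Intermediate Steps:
f = 0
l(m) = 9 - m (l(m) = 5 + (4 - m) = 9 - m)
v(t) = 9 - t
N = 1/8 (N = 1/(0 + (9 - 1*1)) = 1/(0 + (9 - 1)) = 1/(0 + 8) = 1/8 ≈ 0.12500)
(N + k(-5, 5))**2 = (1/8 + 5)**2 = (41/8)**2 = 1681/64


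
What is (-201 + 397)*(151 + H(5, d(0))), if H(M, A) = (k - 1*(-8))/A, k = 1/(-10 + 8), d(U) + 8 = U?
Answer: 117649/4 ≈ 29412.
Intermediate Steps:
d(U) = -8 + U
k = -½ (k = 1/(-2) = -½ ≈ -0.50000)
H(M, A) = 15/(2*A) (H(M, A) = (-½ - 1*(-8))/A = (-½ + 8)/A = 15/(2*A))
(-201 + 397)*(151 + H(5, d(0))) = (-201 + 397)*(151 + 15/(2*(-8 + 0))) = 196*(151 + (15/2)/(-8)) = 196*(151 + (15/2)*(-⅛)) = 196*(151 - 15/16) = 196*(2401/16) = 117649/4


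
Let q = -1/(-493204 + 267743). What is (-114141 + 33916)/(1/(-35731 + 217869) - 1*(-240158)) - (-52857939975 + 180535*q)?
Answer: 104257973612689151676038530/1972418404202621 ≈ 5.2858e+10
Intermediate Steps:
q = 1/225461 (q = -1/(-225461) = -1*(-1/225461) = 1/225461 ≈ 4.4354e-6)
(-114141 + 33916)/(1/(-35731 + 217869) - 1*(-240158)) - (-52857939975 + 180535*q) = (-114141 + 33916)/(1/(-35731 + 217869) - 1*(-240158)) - 180535/(1/(-292785 + 1/225461)) = -80225/(1/182138 + 240158) - 180535/(1/(-66011598884/225461)) = -80225/(1/182138 + 240158) - 180535/(-225461/66011598884) = -80225/43741897805/182138 - 180535*(-66011598884/225461) = -80225*182138/43741897805 + 11917404004522940/225461 = -2922404210/8748379561 + 11917404004522940/225461 = 104257973612689151676038530/1972418404202621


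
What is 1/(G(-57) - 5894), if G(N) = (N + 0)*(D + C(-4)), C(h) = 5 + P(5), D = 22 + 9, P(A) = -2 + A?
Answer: -1/8117 ≈ -0.00012320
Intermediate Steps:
D = 31
C(h) = 8 (C(h) = 5 + (-2 + 5) = 5 + 3 = 8)
G(N) = 39*N (G(N) = (N + 0)*(31 + 8) = N*39 = 39*N)
1/(G(-57) - 5894) = 1/(39*(-57) - 5894) = 1/(-2223 - 5894) = 1/(-8117) = -1/8117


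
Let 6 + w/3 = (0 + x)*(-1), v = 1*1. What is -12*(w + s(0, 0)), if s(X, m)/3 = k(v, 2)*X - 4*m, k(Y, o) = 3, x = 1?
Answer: 252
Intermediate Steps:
v = 1
s(X, m) = -12*m + 9*X (s(X, m) = 3*(3*X - 4*m) = 3*(-4*m + 3*X) = -12*m + 9*X)
w = -21 (w = -18 + 3*((0 + 1)*(-1)) = -18 + 3*(1*(-1)) = -18 + 3*(-1) = -18 - 3 = -21)
-12*(w + s(0, 0)) = -12*(-21 + (-12*0 + 9*0)) = -12*(-21 + (0 + 0)) = -12*(-21 + 0) = -12*(-21) = 252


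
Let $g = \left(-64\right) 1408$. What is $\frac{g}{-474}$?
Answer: $\frac{45056}{237} \approx 190.11$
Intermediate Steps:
$g = -90112$
$\frac{g}{-474} = - \frac{90112}{-474} = \left(-90112\right) \left(- \frac{1}{474}\right) = \frac{45056}{237}$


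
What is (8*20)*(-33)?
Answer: -5280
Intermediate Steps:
(8*20)*(-33) = 160*(-33) = -5280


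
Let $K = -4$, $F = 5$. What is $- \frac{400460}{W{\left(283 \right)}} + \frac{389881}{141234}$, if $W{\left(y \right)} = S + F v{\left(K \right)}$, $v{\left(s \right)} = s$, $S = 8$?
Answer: $\frac{4713603851}{141234} \approx 33374.0$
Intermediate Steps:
$W{\left(y \right)} = -12$ ($W{\left(y \right)} = 8 + 5 \left(-4\right) = 8 - 20 = -12$)
$- \frac{400460}{W{\left(283 \right)}} + \frac{389881}{141234} = - \frac{400460}{-12} + \frac{389881}{141234} = \left(-400460\right) \left(- \frac{1}{12}\right) + 389881 \cdot \frac{1}{141234} = \frac{100115}{3} + \frac{389881}{141234} = \frac{4713603851}{141234}$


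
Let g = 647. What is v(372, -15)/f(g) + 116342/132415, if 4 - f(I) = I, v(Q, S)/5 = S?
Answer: 84739031/85142845 ≈ 0.99526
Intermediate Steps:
v(Q, S) = 5*S
f(I) = 4 - I
v(372, -15)/f(g) + 116342/132415 = (5*(-15))/(4 - 1*647) + 116342/132415 = -75/(4 - 647) + 116342*(1/132415) = -75/(-643) + 116342/132415 = -75*(-1/643) + 116342/132415 = 75/643 + 116342/132415 = 84739031/85142845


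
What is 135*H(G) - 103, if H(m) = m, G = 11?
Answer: 1382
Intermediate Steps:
135*H(G) - 103 = 135*11 - 103 = 1485 - 103 = 1382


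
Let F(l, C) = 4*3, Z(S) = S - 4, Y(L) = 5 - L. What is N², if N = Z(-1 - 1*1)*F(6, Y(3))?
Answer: 5184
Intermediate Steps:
Z(S) = -4 + S
F(l, C) = 12
N = -72 (N = (-4 + (-1 - 1*1))*12 = (-4 + (-1 - 1))*12 = (-4 - 2)*12 = -6*12 = -72)
N² = (-72)² = 5184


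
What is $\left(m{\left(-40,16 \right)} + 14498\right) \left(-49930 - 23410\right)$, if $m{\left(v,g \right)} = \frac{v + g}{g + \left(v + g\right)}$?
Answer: $-1063503340$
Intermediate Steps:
$m{\left(v,g \right)} = \frac{g + v}{v + 2 g}$ ($m{\left(v,g \right)} = \frac{g + v}{g + \left(g + v\right)} = \frac{g + v}{v + 2 g}$)
$\left(m{\left(-40,16 \right)} + 14498\right) \left(-49930 - 23410\right) = \left(\frac{16 - 40}{-40 + 2 \cdot 16} + 14498\right) \left(-49930 - 23410\right) = \left(\frac{1}{-40 + 32} \left(-24\right) + 14498\right) \left(-73340\right) = \left(\frac{1}{-8} \left(-24\right) + 14498\right) \left(-73340\right) = \left(\left(- \frac{1}{8}\right) \left(-24\right) + 14498\right) \left(-73340\right) = \left(3 + 14498\right) \left(-73340\right) = 14501 \left(-73340\right) = -1063503340$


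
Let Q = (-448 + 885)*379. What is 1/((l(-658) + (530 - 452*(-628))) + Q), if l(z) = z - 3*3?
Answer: 1/449342 ≈ 2.2255e-6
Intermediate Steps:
l(z) = -9 + z (l(z) = z - 9 = -9 + z)
Q = 165623 (Q = 437*379 = 165623)
1/((l(-658) + (530 - 452*(-628))) + Q) = 1/(((-9 - 658) + (530 - 452*(-628))) + 165623) = 1/((-667 + (530 + 283856)) + 165623) = 1/((-667 + 284386) + 165623) = 1/(283719 + 165623) = 1/449342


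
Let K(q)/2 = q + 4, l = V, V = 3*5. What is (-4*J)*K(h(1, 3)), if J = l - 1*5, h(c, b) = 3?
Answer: -560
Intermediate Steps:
V = 15
l = 15
K(q) = 8 + 2*q (K(q) = 2*(q + 4) = 2*(4 + q) = 8 + 2*q)
J = 10 (J = 15 - 1*5 = 15 - 5 = 10)
(-4*J)*K(h(1, 3)) = (-4*10)*(8 + 2*3) = -40*(8 + 6) = -40*14 = -560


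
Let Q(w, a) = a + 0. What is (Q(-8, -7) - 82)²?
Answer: 7921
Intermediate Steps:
Q(w, a) = a
(Q(-8, -7) - 82)² = (-7 - 82)² = (-89)² = 7921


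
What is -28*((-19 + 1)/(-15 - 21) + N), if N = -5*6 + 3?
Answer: 742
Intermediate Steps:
N = -27 (N = -30 + 3 = -27)
-28*((-19 + 1)/(-15 - 21) + N) = -28*((-19 + 1)/(-15 - 21) - 27) = -28*(-18/(-36) - 27) = -28*(-18*(-1/36) - 27) = -28*(½ - 27) = -28*(-53/2) = 742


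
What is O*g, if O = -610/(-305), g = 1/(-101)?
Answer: -2/101 ≈ -0.019802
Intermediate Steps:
g = -1/101 ≈ -0.0099010
O = 2 (O = -610*(-1/305) = 2)
O*g = 2*(-1/101) = -2/101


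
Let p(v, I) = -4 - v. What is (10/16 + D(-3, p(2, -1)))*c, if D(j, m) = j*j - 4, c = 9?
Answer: 405/8 ≈ 50.625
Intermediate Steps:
D(j, m) = -4 + j**2 (D(j, m) = j**2 - 4 = -4 + j**2)
(10/16 + D(-3, p(2, -1)))*c = (10/16 + (-4 + (-3)**2))*9 = (10*(1/16) + (-4 + 9))*9 = (5/8 + 5)*9 = (45/8)*9 = 405/8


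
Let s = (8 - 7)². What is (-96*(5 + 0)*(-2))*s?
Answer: 960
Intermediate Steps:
s = 1 (s = 1² = 1)
(-96*(5 + 0)*(-2))*s = -96*(5 + 0)*(-2)*1 = -480*(-2)*1 = -96*(-10)*1 = 960*1 = 960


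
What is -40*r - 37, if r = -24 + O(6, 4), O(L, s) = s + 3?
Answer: 643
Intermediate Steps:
O(L, s) = 3 + s
r = -17 (r = -24 + (3 + 4) = -24 + 7 = -17)
-40*r - 37 = -40*(-17) - 37 = 680 - 37 = 643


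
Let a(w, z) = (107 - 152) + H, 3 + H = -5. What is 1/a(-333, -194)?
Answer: -1/53 ≈ -0.018868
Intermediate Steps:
H = -8 (H = -3 - 5 = -8)
a(w, z) = -53 (a(w, z) = (107 - 152) - 8 = -45 - 8 = -53)
1/a(-333, -194) = 1/(-53) = -1/53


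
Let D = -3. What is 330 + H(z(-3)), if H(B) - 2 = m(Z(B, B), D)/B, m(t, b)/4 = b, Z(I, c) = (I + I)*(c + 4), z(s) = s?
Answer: 336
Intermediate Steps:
Z(I, c) = 2*I*(4 + c) (Z(I, c) = (2*I)*(4 + c) = 2*I*(4 + c))
m(t, b) = 4*b
H(B) = 2 - 12/B (H(B) = 2 + (4*(-3))/B = 2 - 12/B)
330 + H(z(-3)) = 330 + (2 - 12/(-3)) = 330 + (2 - 12*(-⅓)) = 330 + (2 + 4) = 330 + 6 = 336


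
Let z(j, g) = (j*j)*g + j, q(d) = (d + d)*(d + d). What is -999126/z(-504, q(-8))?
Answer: -55507/3612644 ≈ -0.015365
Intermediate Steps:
q(d) = 4*d**2 (q(d) = (2*d)*(2*d) = 4*d**2)
z(j, g) = j + g*j**2 (z(j, g) = j**2*g + j = g*j**2 + j = j + g*j**2)
-999126/z(-504, q(-8)) = -999126*(-1/(504*(1 + (4*(-8)**2)*(-504)))) = -999126*(-1/(504*(1 + (4*64)*(-504)))) = -999126*(-1/(504*(1 + 256*(-504)))) = -999126*(-1/(504*(1 - 129024))) = -999126/((-504*(-129023))) = -999126/65027592 = -999126*1/65027592 = -55507/3612644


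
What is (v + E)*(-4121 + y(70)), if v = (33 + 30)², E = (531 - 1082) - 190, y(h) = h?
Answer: -13076628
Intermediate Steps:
E = -741 (E = -551 - 190 = -741)
v = 3969 (v = 63² = 3969)
(v + E)*(-4121 + y(70)) = (3969 - 741)*(-4121 + 70) = 3228*(-4051) = -13076628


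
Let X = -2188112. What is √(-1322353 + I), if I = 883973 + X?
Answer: 2*I*√656623 ≈ 1620.6*I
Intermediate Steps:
I = -1304139 (I = 883973 - 2188112 = -1304139)
√(-1322353 + I) = √(-1322353 - 1304139) = √(-2626492) = 2*I*√656623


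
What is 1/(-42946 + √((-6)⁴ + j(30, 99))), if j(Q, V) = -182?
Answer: -21473/922178901 - √1114/1844357802 ≈ -2.3303e-5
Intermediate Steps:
1/(-42946 + √((-6)⁴ + j(30, 99))) = 1/(-42946 + √((-6)⁴ - 182)) = 1/(-42946 + √(1296 - 182)) = 1/(-42946 + √1114)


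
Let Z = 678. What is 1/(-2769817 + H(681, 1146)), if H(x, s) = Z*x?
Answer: -1/2308099 ≈ -4.3326e-7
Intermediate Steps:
H(x, s) = 678*x
1/(-2769817 + H(681, 1146)) = 1/(-2769817 + 678*681) = 1/(-2769817 + 461718) = 1/(-2308099) = -1/2308099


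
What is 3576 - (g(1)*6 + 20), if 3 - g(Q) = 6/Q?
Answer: 3574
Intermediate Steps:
g(Q) = 3 - 6/Q
3576 - (g(1)*6 + 20) = 3576 - ((3 - 6/1)*6 + 20) = 3576 - ((3 - 6*1)*6 + 20) = 3576 - ((3 - 6)*6 + 20) = 3576 - (-3*6 + 20) = 3576 - (-18 + 20) = 3576 - 1*2 = 3576 - 2 = 3574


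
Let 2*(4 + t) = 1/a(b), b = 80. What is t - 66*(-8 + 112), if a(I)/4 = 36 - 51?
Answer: -824161/120 ≈ -6868.0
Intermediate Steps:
a(I) = -60 (a(I) = 4*(36 - 51) = 4*(-15) = -60)
t = -481/120 (t = -4 + (½)/(-60) = -4 + (½)*(-1/60) = -4 - 1/120 = -481/120 ≈ -4.0083)
t - 66*(-8 + 112) = -481/120 - 66*(-8 + 112) = -481/120 - 66*104 = -481/120 - 1*6864 = -481/120 - 6864 = -824161/120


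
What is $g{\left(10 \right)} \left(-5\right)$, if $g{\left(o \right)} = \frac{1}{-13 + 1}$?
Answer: $\frac{5}{12} \approx 0.41667$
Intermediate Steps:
$g{\left(o \right)} = - \frac{1}{12}$ ($g{\left(o \right)} = \frac{1}{-12} = - \frac{1}{12}$)
$g{\left(10 \right)} \left(-5\right) = \left(- \frac{1}{12}\right) \left(-5\right) = \frac{5}{12}$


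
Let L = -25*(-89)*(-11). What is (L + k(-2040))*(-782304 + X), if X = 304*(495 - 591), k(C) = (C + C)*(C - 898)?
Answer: -9707477946720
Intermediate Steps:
k(C) = 2*C*(-898 + C) (k(C) = (2*C)*(-898 + C) = 2*C*(-898 + C))
L = -24475 (L = 2225*(-11) = -24475)
X = -29184 (X = 304*(-96) = -29184)
(L + k(-2040))*(-782304 + X) = (-24475 + 2*(-2040)*(-898 - 2040))*(-782304 - 29184) = (-24475 + 2*(-2040)*(-2938))*(-811488) = (-24475 + 11987040)*(-811488) = 11962565*(-811488) = -9707477946720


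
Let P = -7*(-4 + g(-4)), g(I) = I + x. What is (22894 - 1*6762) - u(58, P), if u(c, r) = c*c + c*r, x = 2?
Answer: 10332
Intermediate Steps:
g(I) = 2 + I (g(I) = I + 2 = 2 + I)
P = 42 (P = -7*(-4 + (2 - 4)) = -7*(-4 - 2) = -7*(-6) = 42)
u(c, r) = c**2 + c*r
(22894 - 1*6762) - u(58, P) = (22894 - 1*6762) - 58*(58 + 42) = (22894 - 6762) - 58*100 = 16132 - 1*5800 = 16132 - 5800 = 10332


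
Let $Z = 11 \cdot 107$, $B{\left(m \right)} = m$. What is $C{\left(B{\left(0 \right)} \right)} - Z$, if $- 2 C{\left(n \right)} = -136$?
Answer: $-1109$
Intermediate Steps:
$Z = 1177$
$C{\left(n \right)} = 68$ ($C{\left(n \right)} = \left(- \frac{1}{2}\right) \left(-136\right) = 68$)
$C{\left(B{\left(0 \right)} \right)} - Z = 68 - 1177 = -1109$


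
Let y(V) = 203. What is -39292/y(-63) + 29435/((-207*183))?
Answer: -1494395557/7689843 ≈ -194.33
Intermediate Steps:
-39292/y(-63) + 29435/((-207*183)) = -39292/203 + 29435/((-207*183)) = -39292*1/203 + 29435/(-37881) = -39292/203 + 29435*(-1/37881) = -39292/203 - 29435/37881 = -1494395557/7689843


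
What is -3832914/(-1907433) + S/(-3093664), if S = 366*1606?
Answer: 894713880769/491746400376 ≈ 1.8195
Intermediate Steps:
S = 587796
-3832914/(-1907433) + S/(-3093664) = -3832914/(-1907433) + 587796/(-3093664) = -3832914*(-1/1907433) + 587796*(-1/3093664) = 1277638/635811 - 146949/773416 = 894713880769/491746400376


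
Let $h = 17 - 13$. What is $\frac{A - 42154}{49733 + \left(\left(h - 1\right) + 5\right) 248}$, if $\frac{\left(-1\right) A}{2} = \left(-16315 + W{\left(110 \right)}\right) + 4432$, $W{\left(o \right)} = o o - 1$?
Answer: $- \frac{42586}{51717} \approx -0.82344$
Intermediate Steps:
$W{\left(o \right)} = -1 + o^{2}$ ($W{\left(o \right)} = o^{2} - 1 = -1 + o^{2}$)
$h = 4$ ($h = 17 - 13 = 4$)
$A = -432$ ($A = - 2 \left(\left(-16315 - \left(1 - 110^{2}\right)\right) + 4432\right) = - 2 \left(\left(-16315 + \left(-1 + 12100\right)\right) + 4432\right) = - 2 \left(\left(-16315 + 12099\right) + 4432\right) = - 2 \left(-4216 + 4432\right) = \left(-2\right) 216 = -432$)
$\frac{A - 42154}{49733 + \left(\left(h - 1\right) + 5\right) 248} = \frac{-432 - 42154}{49733 + \left(\left(4 - 1\right) + 5\right) 248} = - \frac{42586}{49733 + \left(3 + 5\right) 248} = - \frac{42586}{49733 + 8 \cdot 248} = - \frac{42586}{49733 + 1984} = - \frac{42586}{51717}$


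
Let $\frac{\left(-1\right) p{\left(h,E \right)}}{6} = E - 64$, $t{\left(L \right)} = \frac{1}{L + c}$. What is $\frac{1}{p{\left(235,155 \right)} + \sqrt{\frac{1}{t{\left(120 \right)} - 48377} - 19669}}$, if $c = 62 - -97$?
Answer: $- \frac{1052780196}{612743140307} - \frac{i \sqrt{3583178874425681734}}{4289201982149} \approx -0.0017181 - 0.00044132 i$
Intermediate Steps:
$c = 159$ ($c = 62 + 97 = 159$)
$t{\left(L \right)} = \frac{1}{159 + L}$ ($t{\left(L \right)} = \frac{1}{L + 159} = \frac{1}{159 + L}$)
$p{\left(h,E \right)} = 384 - 6 E$ ($p{\left(h,E \right)} = - 6 \left(E - 64\right) = - 6 \left(-64 + E\right) = 384 - 6 E$)
$\frac{1}{p{\left(235,155 \right)} + \sqrt{\frac{1}{t{\left(120 \right)} - 48377} - 19669}} = \frac{1}{\left(384 - 930\right) + \sqrt{\frac{1}{\frac{1}{159 + 120} - 48377} - 19669}} = \frac{1}{\left(384 - 930\right) + \sqrt{\frac{1}{\frac{1}{279} - 48377} - 19669}} = \frac{1}{-546 + \sqrt{\frac{1}{\frac{1}{279} - 48377} - 19669}} = \frac{1}{-546 + \sqrt{\frac{1}{- \frac{13497182}{279}} - 19669}} = \frac{1}{-546 + \sqrt{- \frac{279}{13497182} - 19669}} = \frac{1}{-546 + \sqrt{- \frac{265476073037}{13497182}}} = \frac{1}{-546 + \frac{i \sqrt{3583178874425681734}}{13497182}}$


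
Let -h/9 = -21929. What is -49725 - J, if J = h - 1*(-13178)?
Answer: -260264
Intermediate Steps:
h = 197361 (h = -9*(-21929) = 197361)
J = 210539 (J = 197361 - 1*(-13178) = 197361 + 13178 = 210539)
-49725 - J = -49725 - 1*210539 = -49725 - 210539 = -260264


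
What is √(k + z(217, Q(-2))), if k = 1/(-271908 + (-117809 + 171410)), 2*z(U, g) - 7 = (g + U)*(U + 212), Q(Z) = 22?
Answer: √2443375246021674/218307 ≈ 226.43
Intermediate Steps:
z(U, g) = 7/2 + (212 + U)*(U + g)/2 (z(U, g) = 7/2 + ((g + U)*(U + 212))/2 = 7/2 + ((U + g)*(212 + U))/2 = 7/2 + ((212 + U)*(U + g))/2 = 7/2 + (212 + U)*(U + g)/2)
k = -1/218307 (k = 1/(-271908 + 53601) = 1/(-218307) = -1/218307 ≈ -4.5807e-6)
√(k + z(217, Q(-2))) = √(-1/218307 + (7/2 + (½)*217² + 106*217 + 106*22 + (½)*217*22)) = √(-1/218307 + (7/2 + (½)*47089 + 23002 + 2332 + 2387)) = √(-1/218307 + (7/2 + 47089/2 + 23002 + 2332 + 2387)) = √(-1/218307 + 51269) = √(11192381582/218307) = √2443375246021674/218307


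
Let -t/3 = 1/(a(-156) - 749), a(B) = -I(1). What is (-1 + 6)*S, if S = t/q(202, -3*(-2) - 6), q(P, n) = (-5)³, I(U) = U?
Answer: -1/6250 ≈ -0.00016000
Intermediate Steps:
a(B) = -1 (a(B) = -1*1 = -1)
q(P, n) = -125
t = 1/250 (t = -3/(-1 - 749) = -3/(-750) = -3*(-1/750) = 1/250 ≈ 0.0040000)
S = -1/31250 (S = (1/250)/(-125) = (1/250)*(-1/125) = -1/31250 ≈ -3.2000e-5)
(-1 + 6)*S = (-1 + 6)*(-1/31250) = 5*(-1/31250) = -1/6250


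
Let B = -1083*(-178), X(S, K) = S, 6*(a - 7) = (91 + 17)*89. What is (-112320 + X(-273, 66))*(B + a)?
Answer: -21886165119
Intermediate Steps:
a = 1609 (a = 7 + ((91 + 17)*89)/6 = 7 + (108*89)/6 = 7 + (⅙)*9612 = 7 + 1602 = 1609)
B = 192774
(-112320 + X(-273, 66))*(B + a) = (-112320 - 273)*(192774 + 1609) = -112593*194383 = -21886165119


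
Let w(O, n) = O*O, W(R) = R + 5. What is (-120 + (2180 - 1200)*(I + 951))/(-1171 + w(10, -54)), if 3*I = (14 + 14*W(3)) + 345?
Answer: -1085720/1071 ≈ -1013.7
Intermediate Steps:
W(R) = 5 + R
I = 157 (I = ((14 + 14*(5 + 3)) + 345)/3 = ((14 + 14*8) + 345)/3 = ((14 + 112) + 345)/3 = (126 + 345)/3 = (⅓)*471 = 157)
w(O, n) = O²
(-120 + (2180 - 1200)*(I + 951))/(-1171 + w(10, -54)) = (-120 + (2180 - 1200)*(157 + 951))/(-1171 + 10²) = (-120 + 980*1108)/(-1171 + 100) = (-120 + 1085840)/(-1071) = 1085720*(-1/1071) = -1085720/1071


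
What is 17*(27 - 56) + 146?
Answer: -347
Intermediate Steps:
17*(27 - 56) + 146 = 17*(-29) + 146 = -493 + 146 = -347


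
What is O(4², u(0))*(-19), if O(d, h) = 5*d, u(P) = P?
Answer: -1520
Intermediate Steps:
O(4², u(0))*(-19) = (5*4²)*(-19) = (5*16)*(-19) = 80*(-19) = -1520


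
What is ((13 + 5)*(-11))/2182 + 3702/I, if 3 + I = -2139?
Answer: -708490/389487 ≈ -1.8190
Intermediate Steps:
I = -2142 (I = -3 - 2139 = -2142)
((13 + 5)*(-11))/2182 + 3702/I = ((13 + 5)*(-11))/2182 + 3702/(-2142) = (18*(-11))*(1/2182) + 3702*(-1/2142) = -198*1/2182 - 617/357 = -99/1091 - 617/357 = -708490/389487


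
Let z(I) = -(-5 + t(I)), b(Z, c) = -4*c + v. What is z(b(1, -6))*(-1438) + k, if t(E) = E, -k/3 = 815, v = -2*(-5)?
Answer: 39257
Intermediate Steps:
v = 10
k = -2445 (k = -3*815 = -2445)
b(Z, c) = 10 - 4*c (b(Z, c) = -4*c + 10 = 10 - 4*c)
z(I) = 5 - I (z(I) = -(-5 + I) = 5 - I)
z(b(1, -6))*(-1438) + k = (5 - (10 - 4*(-6)))*(-1438) - 2445 = (5 - (10 + 24))*(-1438) - 2445 = (5 - 1*34)*(-1438) - 2445 = (5 - 34)*(-1438) - 2445 = -29*(-1438) - 2445 = 41702 - 2445 = 39257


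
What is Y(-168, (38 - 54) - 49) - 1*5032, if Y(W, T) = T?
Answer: -5097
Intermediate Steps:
Y(-168, (38 - 54) - 49) - 1*5032 = ((38 - 54) - 49) - 1*5032 = (-16 - 49) - 5032 = -65 - 5032 = -5097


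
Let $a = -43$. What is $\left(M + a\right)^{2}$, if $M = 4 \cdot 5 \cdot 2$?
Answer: $9$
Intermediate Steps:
$M = 40$ ($M = 4 \cdot 10 = 40$)
$\left(M + a\right)^{2} = \left(40 - 43\right)^{2} = \left(-3\right)^{2} = 9$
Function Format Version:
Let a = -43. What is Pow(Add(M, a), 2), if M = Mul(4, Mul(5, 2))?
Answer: 9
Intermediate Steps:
M = 40 (M = Mul(4, 10) = 40)
Pow(Add(M, a), 2) = Pow(Add(40, -43), 2) = Pow(-3, 2) = 9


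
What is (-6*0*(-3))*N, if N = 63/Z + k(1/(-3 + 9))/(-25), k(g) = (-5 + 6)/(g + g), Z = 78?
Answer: 0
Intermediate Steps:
k(g) = 1/(2*g)
N = 447/650 (N = 63/78 + (1/(2*(1/(-3 + 9))))/(-25) = 63*(1/78) + (1/(2*(1/6)))*(-1/25) = 21/26 + (1/(2*(1/6)))*(-1/25) = 21/26 + ((1/2)*6)*(-1/25) = 21/26 + 3*(-1/25) = 21/26 - 3/25 = 447/650 ≈ 0.68769)
(-6*0*(-3))*N = (-6*0*(-3))*(447/650) = (0*(-3))*(447/650) = 0*(447/650) = 0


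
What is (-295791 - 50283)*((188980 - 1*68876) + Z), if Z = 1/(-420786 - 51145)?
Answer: -19615751464018902/471931 ≈ -4.1565e+10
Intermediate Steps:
Z = -1/471931 (Z = 1/(-471931) = -1/471931 ≈ -2.1190e-6)
(-295791 - 50283)*((188980 - 1*68876) + Z) = (-295791 - 50283)*((188980 - 1*68876) - 1/471931) = -346074*((188980 - 68876) - 1/471931) = -346074*(120104 - 1/471931) = -346074*56680800823/471931 = -19615751464018902/471931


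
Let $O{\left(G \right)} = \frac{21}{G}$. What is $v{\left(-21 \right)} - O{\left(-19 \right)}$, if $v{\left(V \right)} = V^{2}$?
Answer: $\frac{8400}{19} \approx 442.11$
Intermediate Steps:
$v{\left(-21 \right)} - O{\left(-19 \right)} = \left(-21\right)^{2} - \frac{21}{-19} = 441 - 21 \left(- \frac{1}{19}\right) = 441 - - \frac{21}{19} = 441 + \frac{21}{19} = \frac{8400}{19}$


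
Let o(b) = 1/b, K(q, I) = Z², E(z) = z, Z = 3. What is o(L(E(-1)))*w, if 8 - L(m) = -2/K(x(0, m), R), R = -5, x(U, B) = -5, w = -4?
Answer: -18/37 ≈ -0.48649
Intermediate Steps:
K(q, I) = 9 (K(q, I) = 3² = 9)
L(m) = 74/9 (L(m) = 8 - (-2)/9 = 8 - 1*(-2/9) = 8 + 2/9 = 74/9)
o(L(E(-1)))*w = -4/(74/9) = (9/74)*(-4) = -18/37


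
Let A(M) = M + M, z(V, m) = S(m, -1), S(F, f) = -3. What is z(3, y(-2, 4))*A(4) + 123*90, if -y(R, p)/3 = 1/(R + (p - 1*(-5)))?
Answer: 11046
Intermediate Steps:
y(R, p) = -3/(5 + R + p) (y(R, p) = -3/(R + (p - 1*(-5))) = -3/(R + (p + 5)) = -3/(R + (5 + p)) = -3/(5 + R + p))
z(V, m) = -3
A(M) = 2*M
z(3, y(-2, 4))*A(4) + 123*90 = -6*4 + 123*90 = -3*8 + 11070 = -24 + 11070 = 11046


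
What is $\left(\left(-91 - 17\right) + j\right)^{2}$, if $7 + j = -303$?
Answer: $174724$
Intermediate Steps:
$j = -310$ ($j = -7 - 303 = -310$)
$\left(\left(-91 - 17\right) + j\right)^{2} = \left(\left(-91 - 17\right) - 310\right)^{2} = \left(-108 - 310\right)^{2} = \left(-418\right)^{2} = 174724$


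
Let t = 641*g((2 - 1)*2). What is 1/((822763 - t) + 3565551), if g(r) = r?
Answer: 1/4387032 ≈ 2.2794e-7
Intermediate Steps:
t = 1282 (t = 641*((2 - 1)*2) = 641*(1*2) = 641*2 = 1282)
1/((822763 - t) + 3565551) = 1/((822763 - 1*1282) + 3565551) = 1/((822763 - 1282) + 3565551) = 1/(821481 + 3565551) = 1/4387032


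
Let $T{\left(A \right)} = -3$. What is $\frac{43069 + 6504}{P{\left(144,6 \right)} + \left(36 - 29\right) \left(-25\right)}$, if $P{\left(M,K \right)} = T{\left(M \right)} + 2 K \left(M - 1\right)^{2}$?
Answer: $\frac{49573}{245210} \approx 0.20217$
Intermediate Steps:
$P{\left(M,K \right)} = -3 + 2 K \left(-1 + M\right)^{2}$ ($P{\left(M,K \right)} = -3 + 2 K \left(M - 1\right)^{2} = -3 + 2 K \left(-1 + M\right)^{2}$)
$\frac{43069 + 6504}{P{\left(144,6 \right)} + \left(36 - 29\right) \left(-25\right)} = \frac{43069 + 6504}{\left(-3 + 2 \cdot 6 \left(-1 + 144\right)^{2}\right) + \left(36 - 29\right) \left(-25\right)} = \frac{49573}{\left(-3 + 2 \cdot 6 \cdot 143^{2}\right) + 7 \left(-25\right)} = \frac{49573}{\left(-3 + 2 \cdot 6 \cdot 20449\right) - 175} = \frac{49573}{\left(-3 + 245388\right) - 175} = \frac{49573}{245385 - 175} = \frac{49573}{245210}$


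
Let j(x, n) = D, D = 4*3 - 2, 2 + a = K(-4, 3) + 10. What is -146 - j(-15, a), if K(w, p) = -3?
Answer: -156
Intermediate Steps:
a = 5 (a = -2 + (-3 + 10) = -2 + 7 = 5)
D = 10 (D = 12 - 2 = 10)
j(x, n) = 10
-146 - j(-15, a) = -146 - 1*10 = -146 - 10 = -156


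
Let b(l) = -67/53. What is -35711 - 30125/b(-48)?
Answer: -796012/67 ≈ -11881.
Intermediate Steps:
b(l) = -67/53 (b(l) = -67*1/53 = -67/53)
-35711 - 30125/b(-48) = -35711 - 30125/(-67/53) = -35711 - 30125*(-53)/67 = -35711 - 1*(-1596625/67) = -35711 + 1596625/67 = -796012/67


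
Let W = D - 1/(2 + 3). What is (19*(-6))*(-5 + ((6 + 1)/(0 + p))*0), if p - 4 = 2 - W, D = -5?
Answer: 570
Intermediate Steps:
W = -26/5 (W = -5 - 1/(2 + 3) = -5 - 1/5 = -5 - 1*⅕ = -5 - ⅕ = -26/5 ≈ -5.2000)
p = 56/5 (p = 4 + (2 - 1*(-26/5)) = 4 + (2 + 26/5) = 4 + 36/5 = 56/5 ≈ 11.200)
(19*(-6))*(-5 + ((6 + 1)/(0 + p))*0) = (19*(-6))*(-5 + ((6 + 1)/(0 + 56/5))*0) = -114*(-5 + (7/(56/5))*0) = -114*(-5 + (7*(5/56))*0) = -114*(-5 + (5/8)*0) = -114*(-5 + 0) = -114*(-5) = 570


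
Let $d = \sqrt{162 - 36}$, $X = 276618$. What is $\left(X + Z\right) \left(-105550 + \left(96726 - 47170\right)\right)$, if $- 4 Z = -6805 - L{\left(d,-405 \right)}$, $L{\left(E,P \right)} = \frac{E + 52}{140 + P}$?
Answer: $- \frac{8259628828941}{530} + \frac{83991 \sqrt{14}}{530} \approx -1.5584 \cdot 10^{10}$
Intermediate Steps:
$d = 3 \sqrt{14}$ ($d = \sqrt{126} = 3 \sqrt{14} \approx 11.225$)
$L{\left(E,P \right)} = \frac{52 + E}{140 + P}$
$Z = \frac{1803273}{1060} - \frac{3 \sqrt{14}}{1060}$ ($Z = - \frac{-6805 - \frac{52 + 3 \sqrt{14}}{140 - 405}}{4} = - \frac{-6805 - \frac{52 + 3 \sqrt{14}}{-265}}{4} = - \frac{-6805 - - \frac{52 + 3 \sqrt{14}}{265}}{4} = - \frac{-6805 - \left(- \frac{52}{265} - \frac{3 \sqrt{14}}{265}\right)}{4} = - \frac{-6805 + \left(\frac{52}{265} + \frac{3 \sqrt{14}}{265}\right)}{4} = - \frac{- \frac{1803273}{265} + \frac{3 \sqrt{14}}{265}}{4} = \frac{1803273}{1060} - \frac{3 \sqrt{14}}{1060} \approx 1701.2$)
$\left(X + Z\right) \left(-105550 + \left(96726 - 47170\right)\right) = \left(276618 + \left(\frac{1803273}{1060} - \frac{3 \sqrt{14}}{1060}\right)\right) \left(-105550 + \left(96726 - 47170\right)\right) = \left(\frac{295018353}{1060} - \frac{3 \sqrt{14}}{1060}\right) \left(-105550 + 49556\right) = \left(\frac{295018353}{1060} - \frac{3 \sqrt{14}}{1060}\right) \left(-55994\right) = - \frac{8259628828941}{530} + \frac{83991 \sqrt{14}}{530}$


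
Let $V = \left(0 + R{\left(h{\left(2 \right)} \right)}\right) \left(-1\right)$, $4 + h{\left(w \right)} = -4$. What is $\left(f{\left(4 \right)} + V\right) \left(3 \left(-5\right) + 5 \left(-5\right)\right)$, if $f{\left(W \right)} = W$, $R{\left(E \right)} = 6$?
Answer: $80$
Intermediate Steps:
$h{\left(w \right)} = -8$ ($h{\left(w \right)} = -4 - 4 = -8$)
$V = -6$ ($V = \left(0 + 6\right) \left(-1\right) = 6 \left(-1\right) = -6$)
$\left(f{\left(4 \right)} + V\right) \left(3 \left(-5\right) + 5 \left(-5\right)\right) = \left(4 - 6\right) \left(3 \left(-5\right) + 5 \left(-5\right)\right) = - 2 \left(-15 - 25\right) = \left(-2\right) \left(-40\right) = 80$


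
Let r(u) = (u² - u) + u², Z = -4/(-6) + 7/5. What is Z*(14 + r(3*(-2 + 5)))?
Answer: 5177/15 ≈ 345.13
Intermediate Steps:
Z = 31/15 (Z = -4*(-⅙) + 7*(⅕) = ⅔ + 7/5 = 31/15 ≈ 2.0667)
r(u) = -u + 2*u²
Z*(14 + r(3*(-2 + 5))) = 31*(14 + (3*(-2 + 5))*(-1 + 2*(3*(-2 + 5))))/15 = 31*(14 + (3*3)*(-1 + 2*(3*3)))/15 = 31*(14 + 9*(-1 + 2*9))/15 = 31*(14 + 9*(-1 + 18))/15 = 31*(14 + 9*17)/15 = 31*(14 + 153)/15 = (31/15)*167 = 5177/15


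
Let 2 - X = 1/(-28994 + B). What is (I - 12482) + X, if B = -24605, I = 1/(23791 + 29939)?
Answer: -35940830782271/2879874270 ≈ -12480.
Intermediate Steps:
I = 1/53730 ≈ 1.8612e-5
X = 107199/53599 (X = 2 - 1/(-28994 - 24605) = 2 - 1/(-53599) = 2 - 1*(-1/53599) = 2 + 1/53599 = 107199/53599 ≈ 2.0000)
(I - 12482) + X = (1/53730 - 12482) + 107199/53599 = -670657859/53730 + 107199/53599 = -35940830782271/2879874270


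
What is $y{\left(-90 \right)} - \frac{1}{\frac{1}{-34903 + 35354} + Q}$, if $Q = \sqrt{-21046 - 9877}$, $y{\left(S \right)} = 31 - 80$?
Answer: $\frac{- 375683 \sqrt{107} + 500 i}{- i + 7667 \sqrt{107}} \approx -49.0 + 0.0056867 i$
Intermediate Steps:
$y{\left(S \right)} = -49$ ($y{\left(S \right)} = 31 - 80 = -49$)
$Q = 17 i \sqrt{107}$ ($Q = \sqrt{-30923} = 17 i \sqrt{107} \approx 175.85 i$)
$y{\left(-90 \right)} - \frac{1}{\frac{1}{-34903 + 35354} + Q} = -49 - \frac{1}{\frac{1}{-34903 + 35354} + 17 i \sqrt{107}} = -49 - \frac{1}{\frac{1}{451} + 17 i \sqrt{107}}$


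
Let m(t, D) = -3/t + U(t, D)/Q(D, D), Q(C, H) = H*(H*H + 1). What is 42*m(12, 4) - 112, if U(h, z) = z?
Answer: -4081/34 ≈ -120.03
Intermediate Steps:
Q(C, H) = H*(1 + H²) (Q(C, H) = H*(H² + 1) = H*(1 + H²))
m(t, D) = -3/t + D/(D + D³)
42*m(12, 4) - 112 = 42*((-3 + 12 - 3*4²)/(12*(1 + 4²))) - 112 = 42*((-3 + 12 - 3*16)/(12*(1 + 16))) - 112 = 42*((1/12)*(-3 + 12 - 48)/17) - 112 = 42*((1/12)*(1/17)*(-39)) - 112 = 42*(-13/68) - 112 = -273/34 - 112 = -4081/34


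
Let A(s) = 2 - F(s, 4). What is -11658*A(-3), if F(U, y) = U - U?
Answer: -23316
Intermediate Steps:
F(U, y) = 0
A(s) = 2 (A(s) = 2 - 1*0 = 2 + 0 = 2)
-11658*A(-3) = -11658*2 = -23316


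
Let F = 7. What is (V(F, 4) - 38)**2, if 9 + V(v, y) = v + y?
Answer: 1296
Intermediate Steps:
V(v, y) = -9 + v + y (V(v, y) = -9 + (v + y) = -9 + v + y)
(V(F, 4) - 38)**2 = ((-9 + 7 + 4) - 38)**2 = (2 - 38)**2 = (-36)**2 = 1296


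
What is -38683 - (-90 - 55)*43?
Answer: -32448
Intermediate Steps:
-38683 - (-90 - 55)*43 = -38683 - (-145)*43 = -38683 - 1*(-6235) = -38683 + 6235 = -32448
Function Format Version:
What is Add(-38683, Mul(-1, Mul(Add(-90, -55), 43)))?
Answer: -32448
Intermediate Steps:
Add(-38683, Mul(-1, Mul(Add(-90, -55), 43))) = Add(-38683, Mul(-1, Mul(-145, 43))) = Add(-38683, Mul(-1, -6235)) = Add(-38683, 6235) = -32448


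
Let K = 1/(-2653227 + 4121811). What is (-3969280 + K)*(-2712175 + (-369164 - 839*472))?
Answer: 20270224502749096093/1468584 ≈ 1.3803e+13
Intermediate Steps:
K = 1/1468584 ≈ 6.8093e-7
(-3969280 + K)*(-2712175 + (-369164 - 839*472)) = (-3969280 + 1/1468584)*(-2712175 + (-369164 - 839*472)) = -5829221099519*(-2712175 + (-369164 - 1*396008))/1468584 = -5829221099519*(-2712175 + (-369164 - 396008))/1468584 = -5829221099519*(-2712175 - 765172)/1468584 = -5829221099519/1468584*(-3477347) = 20270224502749096093/1468584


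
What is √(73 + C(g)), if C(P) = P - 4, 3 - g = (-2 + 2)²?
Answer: 6*√2 ≈ 8.4853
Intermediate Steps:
g = 3 (g = 3 - (-2 + 2)² = 3 - 1*0² = 3 - 1*0 = 3 + 0 = 3)
C(P) = -4 + P
√(73 + C(g)) = √(73 + (-4 + 3)) = √(73 - 1) = √72 = 6*√2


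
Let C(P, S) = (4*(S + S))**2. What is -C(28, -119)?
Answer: -906304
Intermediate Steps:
C(P, S) = 64*S**2 (C(P, S) = (4*(2*S))**2 = (8*S)**2 = 64*S**2)
-C(28, -119) = -64*(-119)**2 = -64*14161 = -1*906304 = -906304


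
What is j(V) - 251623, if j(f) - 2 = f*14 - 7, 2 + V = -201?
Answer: -254470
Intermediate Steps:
V = -203 (V = -2 - 201 = -203)
j(f) = -5 + 14*f (j(f) = 2 + (f*14 - 7) = 2 + (14*f - 7) = 2 + (-7 + 14*f) = -5 + 14*f)
j(V) - 251623 = (-5 + 14*(-203)) - 251623 = (-5 - 2842) - 251623 = -2847 - 251623 = -254470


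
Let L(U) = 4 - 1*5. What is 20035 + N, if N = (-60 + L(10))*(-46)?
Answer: 22841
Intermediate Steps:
L(U) = -1 (L(U) = 4 - 5 = -1)
N = 2806 (N = (-60 - 1)*(-46) = -61*(-46) = 2806)
20035 + N = 20035 + 2806 = 22841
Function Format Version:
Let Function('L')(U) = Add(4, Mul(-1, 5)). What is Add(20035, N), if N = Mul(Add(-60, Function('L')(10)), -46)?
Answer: 22841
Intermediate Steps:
Function('L')(U) = -1 (Function('L')(U) = Add(4, -5) = -1)
N = 2806 (N = Mul(Add(-60, -1), -46) = Mul(-61, -46) = 2806)
Add(20035, N) = Add(20035, 2806) = 22841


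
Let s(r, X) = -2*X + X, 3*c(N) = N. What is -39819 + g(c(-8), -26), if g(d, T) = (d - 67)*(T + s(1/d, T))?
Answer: -39819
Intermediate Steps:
c(N) = N/3
s(r, X) = -X
g(d, T) = 0 (g(d, T) = (d - 67)*(T - T) = (-67 + d)*0 = 0)
-39819 + g(c(-8), -26) = -39819 + 0 = -39819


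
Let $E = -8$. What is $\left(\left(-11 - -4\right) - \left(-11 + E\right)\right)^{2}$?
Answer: $144$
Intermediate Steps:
$\left(\left(-11 - -4\right) - \left(-11 + E\right)\right)^{2} = \left(\left(-11 - -4\right) + \left(11 - -8\right)\right)^{2} = \left(\left(-11 + 4\right) + \left(11 + 8\right)\right)^{2} = \left(-7 + 19\right)^{2} = 12^{2} = 144$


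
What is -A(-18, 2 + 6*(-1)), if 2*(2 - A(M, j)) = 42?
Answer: 19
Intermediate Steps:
A(M, j) = -19 (A(M, j) = 2 - 1/2*42 = 2 - 21 = -19)
-A(-18, 2 + 6*(-1)) = -1*(-19) = 19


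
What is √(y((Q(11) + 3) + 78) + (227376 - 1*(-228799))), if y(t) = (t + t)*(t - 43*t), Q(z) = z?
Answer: I*√254801 ≈ 504.78*I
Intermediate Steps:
y(t) = -84*t² (y(t) = (2*t)*(-42*t) = -84*t²)
√(y((Q(11) + 3) + 78) + (227376 - 1*(-228799))) = √(-84*((11 + 3) + 78)² + (227376 - 1*(-228799))) = √(-84*(14 + 78)² + (227376 + 228799)) = √(-84*92² + 456175) = √(-84*8464 + 456175) = √(-710976 + 456175) = √(-254801) = I*√254801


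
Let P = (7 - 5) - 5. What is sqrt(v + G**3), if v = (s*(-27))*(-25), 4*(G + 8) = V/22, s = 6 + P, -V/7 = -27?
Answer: 5*sqrt(1094183134)/3872 ≈ 42.715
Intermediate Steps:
V = 189 (V = -7*(-27) = 189)
P = -3 (P = 2 - 5 = -3)
s = 3 (s = 6 - 3 = 3)
G = -515/88 (G = -8 + (189/22)/4 = -8 + (189*(1/22))/4 = -8 + (1/4)*(189/22) = -8 + 189/88 = -515/88 ≈ -5.8523)
v = 2025 (v = (3*(-27))*(-25) = -81*(-25) = 2025)
sqrt(v + G**3) = sqrt(2025 + (-515/88)**3) = sqrt(2025 - 136590875/681472) = sqrt(1243389925/681472) = 5*sqrt(1094183134)/3872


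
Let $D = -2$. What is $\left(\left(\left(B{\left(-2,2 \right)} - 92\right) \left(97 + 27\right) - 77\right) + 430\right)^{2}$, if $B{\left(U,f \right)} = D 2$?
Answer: $133425601$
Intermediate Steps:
$B{\left(U,f \right)} = -4$ ($B{\left(U,f \right)} = \left(-2\right) 2 = -4$)
$\left(\left(\left(B{\left(-2,2 \right)} - 92\right) \left(97 + 27\right) - 77\right) + 430\right)^{2} = \left(\left(\left(-4 - 92\right) \left(97 + 27\right) - 77\right) + 430\right)^{2} = \left(\left(\left(-96\right) 124 - 77\right) + 430\right)^{2} = \left(\left(-11904 - 77\right) + 430\right)^{2} = \left(-11981 + 430\right)^{2} = \left(-11551\right)^{2} = 133425601$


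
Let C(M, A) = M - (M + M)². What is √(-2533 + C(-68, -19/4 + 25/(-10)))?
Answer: 17*I*√73 ≈ 145.25*I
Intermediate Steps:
C(M, A) = M - 4*M² (C(M, A) = M - (2*M)² = M - 4*M²)
√(-2533 + C(-68, -19/4 + 25/(-10))) = √(-2533 - 68*(1 - 4*(-68))) = √(-2533 - 68*(1 + 272)) = √(-2533 - 68*273) = √(-2533 - 18564) = √(-21097) = 17*I*√73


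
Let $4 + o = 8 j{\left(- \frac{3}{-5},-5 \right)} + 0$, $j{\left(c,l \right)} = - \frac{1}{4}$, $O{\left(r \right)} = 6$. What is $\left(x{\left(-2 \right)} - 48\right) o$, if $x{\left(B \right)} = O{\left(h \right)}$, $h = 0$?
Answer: $252$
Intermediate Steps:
$x{\left(B \right)} = 6$
$j{\left(c,l \right)} = - \frac{1}{4}$ ($j{\left(c,l \right)} = \left(-1\right) \frac{1}{4} = - \frac{1}{4}$)
$o = -6$ ($o = -4 + \left(8 \left(- \frac{1}{4}\right) + 0\right) = -4 + \left(-2 + 0\right) = -4 - 2 = -6$)
$\left(x{\left(-2 \right)} - 48\right) o = \left(6 - 48\right) \left(-6\right) = \left(-42\right) \left(-6\right) = 252$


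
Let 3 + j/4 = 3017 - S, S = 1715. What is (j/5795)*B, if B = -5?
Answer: -5196/1159 ≈ -4.4832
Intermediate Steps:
j = 5196 (j = -12 + 4*(3017 - 1*1715) = -12 + 4*(3017 - 1715) = -12 + 4*1302 = -12 + 5208 = 5196)
(j/5795)*B = (5196/5795)*(-5) = -5196/1159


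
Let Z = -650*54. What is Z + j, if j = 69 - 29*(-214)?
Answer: -28825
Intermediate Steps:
j = 6275 (j = 69 + 6206 = 6275)
Z = -35100
Z + j = -35100 + 6275 = -28825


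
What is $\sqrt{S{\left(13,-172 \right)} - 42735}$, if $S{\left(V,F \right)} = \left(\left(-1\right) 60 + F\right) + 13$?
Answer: $i \sqrt{42954} \approx 207.25 i$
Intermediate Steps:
$S{\left(V,F \right)} = -47 + F$ ($S{\left(V,F \right)} = \left(-60 + F\right) + 13 = -47 + F$)
$\sqrt{S{\left(13,-172 \right)} - 42735} = \sqrt{\left(-47 - 172\right) - 42735} = \sqrt{-219 - 42735} = \sqrt{-42954} = i \sqrt{42954}$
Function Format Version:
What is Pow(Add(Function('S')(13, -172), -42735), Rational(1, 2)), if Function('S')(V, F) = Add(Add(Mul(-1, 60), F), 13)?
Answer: Mul(I, Pow(42954, Rational(1, 2))) ≈ Mul(207.25, I)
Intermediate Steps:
Function('S')(V, F) = Add(-47, F) (Function('S')(V, F) = Add(Add(-60, F), 13) = Add(-47, F))
Pow(Add(Function('S')(13, -172), -42735), Rational(1, 2)) = Pow(Add(Add(-47, -172), -42735), Rational(1, 2)) = Pow(Add(-219, -42735), Rational(1, 2)) = Pow(-42954, Rational(1, 2)) = Mul(I, Pow(42954, Rational(1, 2)))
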